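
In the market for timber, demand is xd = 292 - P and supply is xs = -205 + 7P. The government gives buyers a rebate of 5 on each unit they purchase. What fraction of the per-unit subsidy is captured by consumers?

Pre-subsidy: 292 - P = -205 + 7P gives P* = 62.125, x* = 229.875.
With the rebate, buyers effectively pay Pb = Ps − 5, where Ps is the price sellers receive.
Demand in terms of Ps becomes xd = 292 − 1(Ps − 5) = 297 - Ps. Setting this equal to supply: 297 - Ps = -205 + 7Ps, so Ps = 62.75.
Buyers pay Pb = 62.75 − 5 = 57.75; x' = -205 + 7·62.75 = 234.25.
Buyers' price falls by P* − Pb = 62.125 − 57.75 = 4.375; sellers' price rises by Ps − P* = 62.75 − 62.125 = 0.625.
So consumers capture 4.375/5 = 0.875 of each unit of subsidy.

Consumer share = 0.875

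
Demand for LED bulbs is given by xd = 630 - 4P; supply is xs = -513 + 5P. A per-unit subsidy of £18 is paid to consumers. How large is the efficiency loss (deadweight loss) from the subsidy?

Deadweight loss = £360

Pre-subsidy: 630 - 4P = -513 + 5P gives P* = 127, x* = 122.
With the rebate, buyers effectively pay Pb = Ps − 18, where Ps is the price sellers receive.
Demand in terms of Ps becomes xd = 630 − 4(Ps − 18) = 702 - 4Ps. Setting this equal to supply: 702 - 4Ps = -513 + 5Ps, so Ps = 135.
Buyers pay Pb = 135 − 18 = 117; x' = -513 + 5·135 = 162.
The subsidy expands output by 162 − 122 = 40 past the efficient level; on those units the gap between marginal cost and willingness to pay runs from 0 up to 18.
DWL = ½ × 18 × 40 = 360.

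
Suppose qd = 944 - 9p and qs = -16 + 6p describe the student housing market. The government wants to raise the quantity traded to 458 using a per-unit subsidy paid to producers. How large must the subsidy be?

At q = 458, invert demand for the buyer price: pb = (944 − 458)/9 = 54; invert supply for the seller price: ps = (458 − (-16))/6 = 79.
The subsidy must fill the gap: s = ps − pb = 79 − 54 = 25.

Required subsidy s = 25 per unit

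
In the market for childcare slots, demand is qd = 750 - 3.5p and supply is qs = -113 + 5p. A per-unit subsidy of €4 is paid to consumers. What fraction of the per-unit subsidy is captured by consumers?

Consumer share = 10/17

Pre-subsidy: 750 - 3.5p = -113 + 5p gives p* = 1726/17, q* = 6709/17.
With the rebate, buyers effectively pay pb = ps − 4, where ps is the price sellers receive.
Demand in terms of ps becomes qd = 750 − 3.5(ps − 4) = 764 - 3.5ps. Setting this equal to supply: 764 - 3.5ps = -113 + 5ps, so ps = 1754/17.
Buyers pay pb = 1754/17 − 4 = 1686/17; q' = -113 + 5·(1754/17) = 6849/17.
Buyers' price falls by p* − pb = 1726/17 − 1686/17 = 40/17; sellers' price rises by ps − p* = 1754/17 − 1726/17 = 28/17.
So consumers capture (40/17)/4 = 10/17 of each unit of subsidy.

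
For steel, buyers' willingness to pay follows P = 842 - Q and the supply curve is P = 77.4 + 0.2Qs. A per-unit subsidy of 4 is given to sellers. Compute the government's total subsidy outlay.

Government cost = 2562

Pre-subsidy: 842 - Q = 77.4 + 0.2Q gives Q* = 3823/6 and P* = 1229/6.
With the subsidy, sellers receive Ps = Pb + 4 for each unit, where Pb is the price buyers pay.
On the curves, Pb = 842 - Q and Ps = 77.4 + 0.2Q; the wedge Ps − Pb = 4 gives 77.4 + 0.2Q − (842 - Q) = 4, so Q' = 640.5.
Then Pb = 842 − 1·640.5 = 201.5 and Ps = 77.4 + 0.2·640.5 = 205.5.
Government outlay = subsidy × quantity = 4 × 640.5 = 2562.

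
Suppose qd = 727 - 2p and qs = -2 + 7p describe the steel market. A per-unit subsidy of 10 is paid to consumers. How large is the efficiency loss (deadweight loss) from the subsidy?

Deadweight loss = 700/9

Pre-subsidy: 727 - 2p = -2 + 7p gives p* = 81, q* = 565.
With the rebate, buyers effectively pay pb = ps − 10, where ps is the price sellers receive.
Demand in terms of ps becomes qd = 727 − 2(ps − 10) = 747 - 2ps. Setting this equal to supply: 747 - 2ps = -2 + 7ps, so ps = 749/9.
Buyers pay pb = 749/9 − 10 = 659/9; q' = -2 + 7·(749/9) = 5225/9.
The subsidy expands output by 5225/9 − 565 = 140/9 past the efficient level; on those units the gap between marginal cost and willingness to pay runs from 0 up to 10.
DWL = ½ × 10 × 140/9 = 700/9.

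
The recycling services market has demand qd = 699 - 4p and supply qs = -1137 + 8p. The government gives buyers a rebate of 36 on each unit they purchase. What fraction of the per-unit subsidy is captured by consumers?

Consumer share = 2/3

Pre-subsidy: 699 - 4p = -1137 + 8p gives p* = 153, q* = 87.
With the rebate, buyers effectively pay pb = ps − 36, where ps is the price sellers receive.
Demand in terms of ps becomes qd = 699 − 4(ps − 36) = 843 - 4ps. Setting this equal to supply: 843 - 4ps = -1137 + 8ps, so ps = 165.
Buyers pay pb = 165 − 36 = 129; q' = -1137 + 8·165 = 183.
Buyers' price falls by p* − pb = 153 − 129 = 24; sellers' price rises by ps − p* = 165 − 153 = 12.
So consumers capture 24/36 = 2/3 of each unit of subsidy.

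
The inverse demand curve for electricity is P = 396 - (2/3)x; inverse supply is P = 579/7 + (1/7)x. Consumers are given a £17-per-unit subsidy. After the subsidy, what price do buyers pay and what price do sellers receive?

Pre-subsidy: 396 - (2/3)x = 579/7 + (1/7)x gives x* = 387 and P* = 138.
With the rebate, buyers effectively pay Pb = Ps − 17, where Ps is the price sellers receive.
On the curves, Pb = 396 - (2/3)x and Ps = 579/7 + (1/7)x; the wedge Ps − Pb = 17 gives 579/7 + (1/7)x − (396 - (2/3)x) = 17, so x' = 408.
Then Pb = 396 − (2/3)·408 = 124 and Ps = 579/7 + (1/7)·408 = 141.

Buyers pay £124; sellers receive £141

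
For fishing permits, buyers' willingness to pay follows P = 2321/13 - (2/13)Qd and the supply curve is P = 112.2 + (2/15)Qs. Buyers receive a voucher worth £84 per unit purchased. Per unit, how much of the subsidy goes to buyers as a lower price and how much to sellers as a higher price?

Buyers gain £45 per unit; sellers gain £39 per unit

Pre-subsidy: 2321/13 - (2/13)Q = 112.2 + (2/15)Q gives Q* = 231 and P* = 143.
With the rebate, buyers effectively pay Pb = Ps − 84, where Ps is the price sellers receive.
On the curves, Pb = 2321/13 - (2/13)Q and Ps = 112.2 + (2/15)Q; the wedge Ps − Pb = 84 gives 112.2 + (2/15)Q − (2321/13 - (2/13)Q) = 84, so Q' = 523.5.
Then Pb = 2321/13 − (2/13)·523.5 = 98 and Ps = 112.2 + (2/15)·523.5 = 182.
Buyers' price falls by P* − Pb = 143 − 98 = 45; sellers' price rises by Ps − P* = 182 − 143 = 39.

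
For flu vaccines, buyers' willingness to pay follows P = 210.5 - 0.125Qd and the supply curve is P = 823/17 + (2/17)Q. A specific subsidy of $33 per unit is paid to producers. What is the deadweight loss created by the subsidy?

Deadweight loss = $2244

Pre-subsidy: 210.5 - 0.125Q = 823/17 + (2/17)Q gives Q* = 668 and P* = 127.
With the subsidy, sellers receive Ps = Pb + 33 for each unit, where Pb is the price buyers pay.
On the curves, Pb = 210.5 - 0.125Q and Ps = 823/17 + (2/17)Q; the wedge Ps − Pb = 33 gives 823/17 + (2/17)Q − (210.5 - 0.125Q) = 33, so Q' = 804.
Then Pb = 210.5 − 0.125·804 = 110 and Ps = 823/17 + (2/17)·804 = 143.
The subsidy expands output by 804 − 668 = 136 past the efficient level; on those units the gap between marginal cost and willingness to pay runs from 0 up to 33.
DWL = ½ × 33 × 136 = 2244.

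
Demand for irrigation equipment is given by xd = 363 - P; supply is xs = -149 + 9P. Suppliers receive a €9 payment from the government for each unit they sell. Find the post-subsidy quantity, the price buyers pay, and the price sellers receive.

x' = 319.9; buyers pay €43.1; sellers receive €52.1

Pre-subsidy: 363 - P = -149 + 9P gives P* = 51.2, x* = 311.8.
With the subsidy, sellers receive Ps = Pb + 9 for each unit, where Pb is the price buyers pay.
Supply in terms of Pb becomes xs = -149 + 9(Pb + 9) = -68 + 9Pb. Setting this equal to demand: 363 - Pb = -68 + 9Pb, so Pb = 43.1.
Sellers receive Ps = 43.1 + 9 = 52.1; x' = 363 − 1·43.1 = 319.9.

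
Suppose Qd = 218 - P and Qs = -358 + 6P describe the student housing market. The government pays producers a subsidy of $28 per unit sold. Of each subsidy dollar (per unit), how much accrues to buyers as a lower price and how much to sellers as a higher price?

Buyers gain $24 per unit; sellers gain $4 per unit

Pre-subsidy: 218 - P = -358 + 6P gives P* = 576/7, Q* = 950/7.
With the subsidy, sellers receive Ps = Pb + 28 for each unit, where Pb is the price buyers pay.
Supply in terms of Pb becomes Qs = -358 + 6(Pb + 28) = -190 + 6Pb. Setting this equal to demand: 218 - Pb = -190 + 6Pb, so Pb = 408/7.
Sellers receive Ps = 408/7 + 28 = 604/7; Q' = 218 − 1·(408/7) = 1118/7.
Buyers' price falls by P* − Pb = 576/7 − 408/7 = 24; sellers' price rises by Ps − P* = 604/7 − 576/7 = 4.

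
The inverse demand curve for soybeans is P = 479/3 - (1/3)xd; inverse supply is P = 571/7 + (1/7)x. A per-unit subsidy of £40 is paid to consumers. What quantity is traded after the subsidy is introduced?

x' = 248

Pre-subsidy: 479/3 - (1/3)x = 571/7 + (1/7)x gives x* = 164 and P* = 105.
With the rebate, buyers effectively pay Pb = Ps − 40, where Ps is the price sellers receive.
On the curves, Pb = 479/3 - (1/3)x and Ps = 571/7 + (1/7)x; the wedge Ps − Pb = 40 gives 571/7 + (1/7)x − (479/3 - (1/3)x) = 40, so x' = 248.
Then Pb = 479/3 − (1/3)·248 = 77 and Ps = 571/7 + (1/7)·248 = 117.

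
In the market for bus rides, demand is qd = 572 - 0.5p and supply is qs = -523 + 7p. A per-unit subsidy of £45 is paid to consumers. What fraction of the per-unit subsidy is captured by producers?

Pre-subsidy: 572 - 0.5p = -523 + 7p gives p* = 146, q* = 499.
With the rebate, buyers effectively pay pb = ps − 45, where ps is the price sellers receive.
Demand in terms of ps becomes qd = 572 − 0.5(ps − 45) = 594.5 - 0.5ps. Setting this equal to supply: 594.5 - 0.5ps = -523 + 7ps, so ps = 149.
Buyers pay pb = 149 − 45 = 104; q' = -523 + 7·149 = 520.
Buyers' price falls by p* − pb = 146 − 104 = 42; sellers' price rises by ps − p* = 149 − 146 = 3.
So producers capture 3/45 = 1/15 of each unit of subsidy.

Producer share = 1/15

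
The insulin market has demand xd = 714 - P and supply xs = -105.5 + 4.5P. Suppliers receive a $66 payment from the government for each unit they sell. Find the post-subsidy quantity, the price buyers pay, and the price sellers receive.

x' = 619; buyers pay $95; sellers receive $161

Pre-subsidy: 714 - P = -105.5 + 4.5P gives P* = 149, x* = 565.
With the subsidy, sellers receive Ps = Pb + 66 for each unit, where Pb is the price buyers pay.
Supply in terms of Pb becomes xs = -105.5 + 4.5(Pb + 66) = 191.5 + 4.5Pb. Setting this equal to demand: 714 - Pb = 191.5 + 4.5Pb, so Pb = 95.
Sellers receive Ps = 95 + 66 = 161; x' = 714 − 1·95 = 619.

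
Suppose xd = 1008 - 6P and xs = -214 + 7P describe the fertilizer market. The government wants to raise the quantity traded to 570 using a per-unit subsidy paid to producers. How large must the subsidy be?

At x = 570, invert demand for the buyer price: Pb = (1008 − 570)/6 = 73; invert supply for the seller price: Ps = (570 − (-214))/7 = 112.
The subsidy must fill the gap: s = Ps − Pb = 112 − 73 = 39.

Required subsidy s = 39 per unit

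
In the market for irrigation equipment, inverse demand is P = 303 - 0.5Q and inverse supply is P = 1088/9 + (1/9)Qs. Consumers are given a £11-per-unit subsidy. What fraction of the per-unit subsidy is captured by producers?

Producer share = 2/11

Pre-subsidy: 303 - 0.5Q = 1088/9 + (1/9)Q gives Q* = 298 and P* = 154.
With the rebate, buyers effectively pay Pb = Ps − 11, where Ps is the price sellers receive.
On the curves, Pb = 303 - 0.5Q and Ps = 1088/9 + (1/9)Q; the wedge Ps − Pb = 11 gives 1088/9 + (1/9)Q − (303 - 0.5Q) = 11, so Q' = 316.
Then Pb = 303 − 0.5·316 = 145 and Ps = 1088/9 + (1/9)·316 = 156.
Buyers' price falls by P* − Pb = 154 − 145 = 9; sellers' price rises by Ps − P* = 156 − 154 = 2.
So producers capture 2/11 = 2/11 of each unit of subsidy.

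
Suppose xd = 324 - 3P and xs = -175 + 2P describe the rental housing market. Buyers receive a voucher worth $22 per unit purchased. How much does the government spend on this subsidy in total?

Pre-subsidy: 324 - 3P = -175 + 2P gives P* = 99.8, x* = 24.6.
With the rebate, buyers effectively pay Pb = Ps − 22, where Ps is the price sellers receive.
Demand in terms of Ps becomes xd = 324 − 3(Ps − 22) = 390 - 3Ps. Setting this equal to supply: 390 - 3Ps = -175 + 2Ps, so Ps = 113.
Buyers pay Pb = 113 − 22 = 91; x' = -175 + 2·113 = 51.
Government outlay = subsidy × quantity = 22 × 51 = 1122.

Government cost = $1122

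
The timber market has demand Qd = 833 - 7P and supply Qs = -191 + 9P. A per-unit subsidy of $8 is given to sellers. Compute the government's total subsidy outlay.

Pre-subsidy: 833 - 7P = -191 + 9P gives P* = 64, Q* = 385.
With the subsidy, sellers receive Ps = Pb + 8 for each unit, where Pb is the price buyers pay.
Supply in terms of Pb becomes Qs = -191 + 9(Pb + 8) = -119 + 9Pb. Setting this equal to demand: 833 - 7Pb = -119 + 9Pb, so Pb = 59.5.
Sellers receive Ps = 59.5 + 8 = 67.5; Q' = 833 − 7·59.5 = 416.5.
Government outlay = subsidy × quantity = 8 × 416.5 = 3332.

Government cost = $3332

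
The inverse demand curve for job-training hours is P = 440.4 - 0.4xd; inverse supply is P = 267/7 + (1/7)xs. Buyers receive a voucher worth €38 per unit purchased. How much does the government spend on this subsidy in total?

Government cost = €30818

Pre-subsidy: 440.4 - 0.4x = 267/7 + (1/7)x gives x* = 741 and P* = 144.
With the rebate, buyers effectively pay Pb = Ps − 38, where Ps is the price sellers receive.
On the curves, Pb = 440.4 - 0.4x and Ps = 267/7 + (1/7)x; the wedge Ps − Pb = 38 gives 267/7 + (1/7)x − (440.4 - 0.4x) = 38, so x' = 811.
Then Pb = 440.4 − 0.4·811 = 116 and Ps = 267/7 + (1/7)·811 = 154.
Government outlay = subsidy × quantity = 38 × 811 = 30818.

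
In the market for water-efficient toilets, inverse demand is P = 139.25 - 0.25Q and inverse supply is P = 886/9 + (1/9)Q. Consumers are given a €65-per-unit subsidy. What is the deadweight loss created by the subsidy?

Deadweight loss = €5850

Pre-subsidy: 139.25 - 0.25Q = 886/9 + (1/9)Q gives Q* = 113 and P* = 111.
With the rebate, buyers effectively pay Pb = Ps − 65, where Ps is the price sellers receive.
On the curves, Pb = 139.25 - 0.25Q and Ps = 886/9 + (1/9)Q; the wedge Ps − Pb = 65 gives 886/9 + (1/9)Q − (139.25 - 0.25Q) = 65, so Q' = 293.
Then Pb = 139.25 − 0.25·293 = 66 and Ps = 886/9 + (1/9)·293 = 131.
The subsidy expands output by 293 − 113 = 180 past the efficient level; on those units the gap between marginal cost and willingness to pay runs from 0 up to 65.
DWL = ½ × 65 × 180 = 5850.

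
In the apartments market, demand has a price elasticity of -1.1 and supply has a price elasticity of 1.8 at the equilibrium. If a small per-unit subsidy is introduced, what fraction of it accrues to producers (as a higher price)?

For a small subsidy around the equilibrium, the benefit split depends on the relative slopes, which at a point are proportional to the elasticities.
Buyer share = εs/(εs + |εd|) = 1.8/(1.8 + 1.1) = 18/29; seller share = |εd|/(εs + |εd|) = 11/29.
So producers capture 11/29 of the subsidy.

Producer share = 11/29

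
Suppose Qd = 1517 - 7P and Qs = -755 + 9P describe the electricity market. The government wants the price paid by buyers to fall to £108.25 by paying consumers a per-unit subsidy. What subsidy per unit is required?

Required subsidy s = £60 per unit

At a buyer price of 108.25, quantity demanded is 1517 − 7·108.25 = 759.25.
Sellers supply 759.25 only when they receive Ps with -755 + 9·Ps = 759.25, i.e. Ps = 168.25.
s = Ps − Pb = 168.25 − 108.25 = 60.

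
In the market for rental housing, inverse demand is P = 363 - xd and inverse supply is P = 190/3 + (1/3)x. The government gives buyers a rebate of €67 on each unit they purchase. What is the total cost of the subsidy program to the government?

Pre-subsidy: 363 - x = 190/3 + (1/3)x gives x* = 224.75 and P* = 138.25.
With the rebate, buyers effectively pay Pb = Ps − 67, where Ps is the price sellers receive.
On the curves, Pb = 363 - x and Ps = 190/3 + (1/3)x; the wedge Ps − Pb = 67 gives 190/3 + (1/3)x − (363 - x) = 67, so x' = 275.
Then Pb = 363 − 1·275 = 88 and Ps = 190/3 + (1/3)·275 = 155.
Government outlay = subsidy × quantity = 67 × 275 = 18425.

Government cost = €18425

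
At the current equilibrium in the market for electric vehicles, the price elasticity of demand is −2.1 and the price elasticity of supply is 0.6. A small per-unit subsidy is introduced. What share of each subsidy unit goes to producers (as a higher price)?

For a small subsidy around the equilibrium, the benefit split depends on the relative slopes, which at a point are proportional to the elasticities.
Buyer share = εs/(εs + |εd|) = 0.6/(0.6 + 2.1) = 2/9; seller share = |εd|/(εs + |εd|) = 7/9.
So producers capture 7/9 of the subsidy.

Producer share = 7/9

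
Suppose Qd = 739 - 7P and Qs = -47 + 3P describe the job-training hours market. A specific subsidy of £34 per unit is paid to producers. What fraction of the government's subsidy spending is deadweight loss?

DWL / government spending = 357/2602

Pre-subsidy: 739 - 7P = -47 + 3P gives P* = 78.6, Q* = 188.8.
With the subsidy, sellers receive Ps = Pb + 34 for each unit, where Pb is the price buyers pay.
Supply in terms of Pb becomes Qs = -47 + 3(Pb + 34) = 55 + 3Pb. Setting this equal to demand: 739 - 7Pb = 55 + 3Pb, so Pb = 68.4.
Sellers receive Ps = 68.4 + 34 = 102.4; Q' = 739 − 7·68.4 = 260.2.
ΔCS = ½(188.8 + 260.2)(78.6 − 68.4) = 2289.9; ΔPS = ½(188.8 + 260.2)(102.4 − 78.6) = 5343.1.
Government spending = 34 × 260.2 = 8846.8.
DWL = ½ × 34 × (260.2 − 188.8) = 1213.8; fraction = 1213.8 / 8846.8 = 357/2602.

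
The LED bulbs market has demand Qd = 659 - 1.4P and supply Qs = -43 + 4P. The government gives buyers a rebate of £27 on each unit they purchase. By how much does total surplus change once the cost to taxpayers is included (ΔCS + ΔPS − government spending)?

Pre-subsidy: 659 - 1.4P = -43 + 4P gives P* = 130, Q* = 477.
With the rebate, buyers effectively pay Pb = Ps − 27, where Ps is the price sellers receive.
Demand in terms of Ps becomes Qd = 659 − 1.4(Ps − 27) = 696.8 - 1.4Ps. Setting this equal to supply: 696.8 - 1.4Ps = -43 + 4Ps, so Ps = 137.
Buyers pay Pb = 137 − 27 = 110; Q' = -43 + 4·137 = 505.
ΔCS = ½(477 + 505)(130 − 110) = 9820; ΔPS = ½(477 + 505)(137 − 130) = 3437.
Government spending = 27 × 505 = 13635.
Net change = 9820 + 3437 − 13635 = -378. The loss equals the DWL triangle ½·27·28.

Net change in total surplus = -£378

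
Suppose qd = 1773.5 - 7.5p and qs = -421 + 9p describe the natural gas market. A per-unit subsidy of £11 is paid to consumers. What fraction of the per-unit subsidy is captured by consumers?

Pre-subsidy: 1773.5 - 7.5p = -421 + 9p gives p* = 133, q* = 776.
With the rebate, buyers effectively pay pb = ps − 11, where ps is the price sellers receive.
Demand in terms of ps becomes qd = 1773.5 − 7.5(ps − 11) = 1856 - 7.5ps. Setting this equal to supply: 1856 - 7.5ps = -421 + 9ps, so ps = 138.
Buyers pay pb = 138 − 11 = 127; q' = -421 + 9·138 = 821.
Buyers' price falls by p* − pb = 133 − 127 = 6; sellers' price rises by ps − p* = 138 − 133 = 5.
So consumers capture 6/11 = 6/11 of each unit of subsidy.

Consumer share = 6/11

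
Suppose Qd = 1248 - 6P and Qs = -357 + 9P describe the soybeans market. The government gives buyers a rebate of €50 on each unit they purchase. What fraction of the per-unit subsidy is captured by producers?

Pre-subsidy: 1248 - 6P = -357 + 9P gives P* = 107, Q* = 606.
With the rebate, buyers effectively pay Pb = Ps − 50, where Ps is the price sellers receive.
Demand in terms of Ps becomes Qd = 1248 − 6(Ps − 50) = 1548 - 6Ps. Setting this equal to supply: 1548 - 6Ps = -357 + 9Ps, so Ps = 127.
Buyers pay Pb = 127 − 50 = 77; Q' = -357 + 9·127 = 786.
Buyers' price falls by P* − Pb = 107 − 77 = 30; sellers' price rises by Ps − P* = 127 − 107 = 20.
So producers capture 20/50 = 0.4 of each unit of subsidy.

Producer share = 0.4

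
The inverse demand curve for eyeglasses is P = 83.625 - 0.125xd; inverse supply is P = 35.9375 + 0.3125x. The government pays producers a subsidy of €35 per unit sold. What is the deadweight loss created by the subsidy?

Pre-subsidy: 83.625 - 0.125x = 35.9375 + 0.3125x gives x* = 109 and P* = 70.
With the subsidy, sellers receive Ps = Pb + 35 for each unit, where Pb is the price buyers pay.
On the curves, Pb = 83.625 - 0.125x and Ps = 35.9375 + 0.3125x; the wedge Ps − Pb = 35 gives 35.9375 + 0.3125x − (83.625 - 0.125x) = 35, so x' = 189.
Then Pb = 83.625 − 0.125·189 = 60 and Ps = 35.9375 + 0.3125·189 = 95.
The subsidy expands output by 189 − 109 = 80 past the efficient level; on those units the gap between marginal cost and willingness to pay runs from 0 up to 35.
DWL = ½ × 35 × 80 = 1400.

Deadweight loss = €1400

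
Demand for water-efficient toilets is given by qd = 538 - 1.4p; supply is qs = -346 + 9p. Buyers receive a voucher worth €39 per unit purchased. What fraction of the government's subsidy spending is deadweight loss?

Pre-subsidy: 538 - 1.4p = -346 + 9p gives p* = 85, q* = 419.
With the rebate, buyers effectively pay pb = ps − 39, where ps is the price sellers receive.
Demand in terms of ps becomes qd = 538 − 1.4(ps − 39) = 592.6 - 1.4ps. Setting this equal to supply: 592.6 - 1.4ps = -346 + 9ps, so ps = 90.25.
Buyers pay pb = 90.25 − 39 = 51.25; q' = -346 + 9·90.25 = 466.25.
ΔCS = ½(419 + 466.25)(85 − 51.25) = 14938.59375; ΔPS = ½(419 + 466.25)(90.25 − 85) = 2323.78125.
Government spending = 39 × 466.25 = 18183.75.
DWL = ½ × 39 × (466.25 − 419) = 921.375; fraction = 921.375 / 18183.75 = 189/3730.

DWL / government spending = 189/3730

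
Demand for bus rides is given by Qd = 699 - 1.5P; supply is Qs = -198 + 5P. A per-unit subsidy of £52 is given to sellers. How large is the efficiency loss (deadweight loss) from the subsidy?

Deadweight loss = £1560

Pre-subsidy: 699 - 1.5P = -198 + 5P gives P* = 138, Q* = 492.
With the subsidy, sellers receive Ps = Pb + 52 for each unit, where Pb is the price buyers pay.
Supply in terms of Pb becomes Qs = -198 + 5(Pb + 52) = 62 + 5Pb. Setting this equal to demand: 699 - 1.5Pb = 62 + 5Pb, so Pb = 98.
Sellers receive Ps = 98 + 52 = 150; Q' = 699 − 1.5·98 = 552.
The subsidy expands output by 552 − 492 = 60 past the efficient level; on those units the gap between marginal cost and willingness to pay runs from 0 up to 52.
DWL = ½ × 52 × 60 = 1560.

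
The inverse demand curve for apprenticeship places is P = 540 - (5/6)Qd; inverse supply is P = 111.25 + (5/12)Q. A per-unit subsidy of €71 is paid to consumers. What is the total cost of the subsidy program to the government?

Government cost = €28385.8

Pre-subsidy: 540 - (5/6)Q = 111.25 + (5/12)Q gives Q* = 343 and P* = 1525/6.
With the rebate, buyers effectively pay Pb = Ps − 71, where Ps is the price sellers receive.
On the curves, Pb = 540 - (5/6)Q and Ps = 111.25 + (5/12)Q; the wedge Ps − Pb = 71 gives 111.25 + (5/12)Q − (540 - (5/6)Q) = 71, so Q' = 399.8.
Then Pb = 540 − (5/6)·399.8 = 1241/6 and Ps = 111.25 + (5/12)·399.8 = 1667/6.
Government outlay = subsidy × quantity = 71 × 399.8 = 28385.8.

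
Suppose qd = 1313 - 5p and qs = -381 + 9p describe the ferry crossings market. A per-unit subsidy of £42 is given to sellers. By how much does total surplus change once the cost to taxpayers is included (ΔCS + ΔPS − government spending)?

Net change in total surplus = -£2835

Pre-subsidy: 1313 - 5p = -381 + 9p gives p* = 121, q* = 708.
With the subsidy, sellers receive ps = pb + 42 for each unit, where pb is the price buyers pay.
Supply in terms of pb becomes qs = -381 + 9(pb + 42) = -3 + 9pb. Setting this equal to demand: 1313 - 5pb = -3 + 9pb, so pb = 94.
Sellers receive ps = 94 + 42 = 136; q' = 1313 − 5·94 = 843.
ΔCS = ½(708 + 843)(121 − 94) = 20938.5; ΔPS = ½(708 + 843)(136 − 121) = 11632.5.
Government spending = 42 × 843 = 35406.
Net change = 20938.5 + 11632.5 − 35406 = -2835. The loss equals the DWL triangle ½·42·135.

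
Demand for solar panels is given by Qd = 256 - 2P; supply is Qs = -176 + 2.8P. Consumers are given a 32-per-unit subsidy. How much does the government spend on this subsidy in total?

Government cost = 10880/3

Pre-subsidy: 256 - 2P = -176 + 2.8P gives P* = 90, Q* = 76.
With the rebate, buyers effectively pay Pb = Ps − 32, where Ps is the price sellers receive.
Demand in terms of Ps becomes Qd = 256 − 2(Ps − 32) = 320 - 2Ps. Setting this equal to supply: 320 - 2Ps = -176 + 2.8Ps, so Ps = 310/3.
Buyers pay Pb = 310/3 − 32 = 214/3; Q' = -176 + 2.8·(310/3) = 340/3.
Government outlay = subsidy × quantity = 32 × 340/3 = 10880/3.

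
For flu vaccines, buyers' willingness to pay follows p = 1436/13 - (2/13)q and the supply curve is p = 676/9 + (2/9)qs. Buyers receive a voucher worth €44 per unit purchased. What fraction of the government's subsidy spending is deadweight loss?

Pre-subsidy: 1436/13 - (2/13)q = 676/9 + (2/9)q gives q* = 94 and p* = 96.
With the rebate, buyers effectively pay pb = ps − 44, where ps is the price sellers receive.
On the curves, pb = 1436/13 - (2/13)q and ps = 676/9 + (2/9)q; the wedge ps − pb = 44 gives 676/9 + (2/9)q − (1436/13 - (2/13)q) = 44, so q' = 211.
Then pb = 1436/13 − (2/13)·211 = 78 and ps = 676/9 + (2/9)·211 = 122.
ΔCS = ½(94 + 211)(96 − 78) = 2745; ΔPS = ½(94 + 211)(122 − 96) = 3965.
Government spending = 44 × 211 = 9284.
DWL = ½ × 44 × (211 − 94) = 2574; fraction = 2574 / 9284 = 117/422.

DWL / government spending = 117/422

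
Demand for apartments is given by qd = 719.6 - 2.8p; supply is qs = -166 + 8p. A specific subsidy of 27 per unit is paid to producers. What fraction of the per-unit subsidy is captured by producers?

Pre-subsidy: 719.6 - 2.8p = -166 + 8p gives p* = 82, q* = 490.
With the subsidy, sellers receive ps = pb + 27 for each unit, where pb is the price buyers pay.
Supply in terms of pb becomes qs = -166 + 8(pb + 27) = 50 + 8pb. Setting this equal to demand: 719.6 - 2.8pb = 50 + 8pb, so pb = 62.
Sellers receive ps = 62 + 27 = 89; q' = 719.6 − 2.8·62 = 546.
Buyers' price falls by p* − pb = 82 − 62 = 20; sellers' price rises by ps − p* = 89 − 82 = 7.
So producers capture 7/27 = 7/27 of each unit of subsidy.

Producer share = 7/27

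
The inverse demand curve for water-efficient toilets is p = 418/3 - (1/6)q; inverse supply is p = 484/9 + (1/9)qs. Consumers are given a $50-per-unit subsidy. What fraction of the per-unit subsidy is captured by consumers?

Pre-subsidy: 418/3 - (1/6)q = 484/9 + (1/9)q gives q* = 308 and p* = 88.
With the rebate, buyers effectively pay pb = ps − 50, where ps is the price sellers receive.
On the curves, pb = 418/3 - (1/6)q and ps = 484/9 + (1/9)q; the wedge ps − pb = 50 gives 484/9 + (1/9)q − (418/3 - (1/6)q) = 50, so q' = 488.
Then pb = 418/3 − (1/6)·488 = 58 and ps = 484/9 + (1/9)·488 = 108.
Buyers' price falls by p* − pb = 88 − 58 = 30; sellers' price rises by ps − p* = 108 − 88 = 20.
So consumers capture 30/50 = 0.6 of each unit of subsidy.

Consumer share = 0.6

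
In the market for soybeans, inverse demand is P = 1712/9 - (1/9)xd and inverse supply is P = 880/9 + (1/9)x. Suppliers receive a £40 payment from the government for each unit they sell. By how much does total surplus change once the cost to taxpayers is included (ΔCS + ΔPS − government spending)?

Pre-subsidy: 1712/9 - (1/9)x = 880/9 + (1/9)x gives x* = 416 and P* = 144.
With the subsidy, sellers receive Ps = Pb + 40 for each unit, where Pb is the price buyers pay.
On the curves, Pb = 1712/9 - (1/9)x and Ps = 880/9 + (1/9)x; the wedge Ps − Pb = 40 gives 880/9 + (1/9)x − (1712/9 - (1/9)x) = 40, so x' = 596.
Then Pb = 1712/9 − (1/9)·596 = 124 and Ps = 880/9 + (1/9)·596 = 164.
ΔCS = ½(416 + 596)(144 − 124) = 10120; ΔPS = ½(416 + 596)(164 − 144) = 10120.
Government spending = 40 × 596 = 23840.
Net change = 10120 + 10120 − 23840 = -3600. The loss equals the DWL triangle ½·40·180.

Net change in total surplus = -£3600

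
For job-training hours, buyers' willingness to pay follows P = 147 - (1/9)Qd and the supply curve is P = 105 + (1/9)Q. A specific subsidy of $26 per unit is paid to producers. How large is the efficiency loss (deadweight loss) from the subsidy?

Deadweight loss = $1521

Pre-subsidy: 147 - (1/9)Q = 105 + (1/9)Q gives Q* = 189 and P* = 126.
With the subsidy, sellers receive Ps = Pb + 26 for each unit, where Pb is the price buyers pay.
On the curves, Pb = 147 - (1/9)Q and Ps = 105 + (1/9)Q; the wedge Ps − Pb = 26 gives 105 + (1/9)Q − (147 - (1/9)Q) = 26, so Q' = 306.
Then Pb = 147 − (1/9)·306 = 113 and Ps = 105 + (1/9)·306 = 139.
The subsidy expands output by 306 − 189 = 117 past the efficient level; on those units the gap between marginal cost and willingness to pay runs from 0 up to 26.
DWL = ½ × 26 × 117 = 1521.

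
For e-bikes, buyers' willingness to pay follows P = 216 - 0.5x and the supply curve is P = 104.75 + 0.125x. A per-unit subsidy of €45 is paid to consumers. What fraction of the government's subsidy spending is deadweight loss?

DWL / government spending = 0.144

Pre-subsidy: 216 - 0.5x = 104.75 + 0.125x gives x* = 178 and P* = 127.
With the rebate, buyers effectively pay Pb = Ps − 45, where Ps is the price sellers receive.
On the curves, Pb = 216 - 0.5x and Ps = 104.75 + 0.125x; the wedge Ps − Pb = 45 gives 104.75 + 0.125x − (216 - 0.5x) = 45, so x' = 250.
Then Pb = 216 − 0.5·250 = 91 and Ps = 104.75 + 0.125·250 = 136.
ΔCS = ½(178 + 250)(127 − 91) = 7704; ΔPS = ½(178 + 250)(136 − 127) = 1926.
Government spending = 45 × 250 = 11250.
DWL = ½ × 45 × (250 − 178) = 1620; fraction = 1620 / 11250 = 0.144.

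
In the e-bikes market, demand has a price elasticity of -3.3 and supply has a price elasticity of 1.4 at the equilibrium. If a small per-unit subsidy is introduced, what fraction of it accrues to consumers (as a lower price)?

For a small subsidy around the equilibrium, the benefit split depends on the relative slopes, which at a point are proportional to the elasticities.
Buyer share = εs/(εs + |εd|) = 1.4/(1.4 + 3.3) = 14/47; seller share = |εd|/(εs + |εd|) = 33/47.

Consumer share = 14/47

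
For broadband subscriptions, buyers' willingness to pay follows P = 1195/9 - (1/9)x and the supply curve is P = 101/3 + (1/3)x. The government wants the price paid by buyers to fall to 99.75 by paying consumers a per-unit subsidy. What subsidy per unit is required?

Required subsidy s = 33 per unit

At a buyer price of 99.75, quantity demanded is 1195 − 9·99.75 = 297.25.
Sellers supply 297.25 only when they receive Ps = 101/3 + (1/3)·297.25 = 132.75.
s = Ps − Pb = 132.75 − 99.75 = 33.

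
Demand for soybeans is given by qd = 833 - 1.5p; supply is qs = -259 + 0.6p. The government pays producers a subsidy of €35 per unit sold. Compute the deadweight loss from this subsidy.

Pre-subsidy: 833 - 1.5p = -259 + 0.6p gives p* = 520, q* = 53.
With the subsidy, sellers receive ps = pb + 35 for each unit, where pb is the price buyers pay.
Supply in terms of pb becomes qs = -259 + 0.6(pb + 35) = -238 + 0.6pb. Setting this equal to demand: 833 - 1.5pb = -238 + 0.6pb, so pb = 510.
Sellers receive ps = 510 + 35 = 545; q' = 833 − 1.5·510 = 68.
The subsidy expands output by 68 − 53 = 15 past the efficient level; on those units the gap between marginal cost and willingness to pay runs from 0 up to 35.
DWL = ½ × 35 × 15 = 262.5.

Deadweight loss = €262.5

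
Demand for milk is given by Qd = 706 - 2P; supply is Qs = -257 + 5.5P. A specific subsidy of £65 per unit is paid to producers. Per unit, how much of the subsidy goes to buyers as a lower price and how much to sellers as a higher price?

Buyers gain 143/3 per unit; sellers gain 52/3 per unit

Pre-subsidy: 706 - 2P = -257 + 5.5P gives P* = 128.4, Q* = 449.2.
With the subsidy, sellers receive Ps = Pb + 65 for each unit, where Pb is the price buyers pay.
Supply in terms of Pb becomes Qs = -257 + 5.5(Pb + 65) = 100.5 + 5.5Pb. Setting this equal to demand: 706 - 2Pb = 100.5 + 5.5Pb, so Pb = 1211/15.
Sellers receive Ps = 1211/15 + 65 = 2186/15; Q' = 706 − 2·(1211/15) = 8168/15.
Buyers' price falls by P* − Pb = 128.4 − 1211/15 = 143/3; sellers' price rises by Ps − P* = 2186/15 − 128.4 = 52/3.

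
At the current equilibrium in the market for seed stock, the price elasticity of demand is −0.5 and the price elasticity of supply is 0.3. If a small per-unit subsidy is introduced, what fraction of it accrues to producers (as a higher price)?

Producer share = 0.625

For a small subsidy around the equilibrium, the benefit split depends on the relative slopes, which at a point are proportional to the elasticities.
Buyer share = εs/(εs + |εd|) = 0.3/(0.3 + 0.5) = 0.375; seller share = |εd|/(εs + |εd|) = 0.625.
So producers capture 0.625 of the subsidy.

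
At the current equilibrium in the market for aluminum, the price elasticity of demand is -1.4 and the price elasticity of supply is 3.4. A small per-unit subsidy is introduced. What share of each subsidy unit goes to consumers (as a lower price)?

For a small subsidy around the equilibrium, the benefit split depends on the relative slopes, which at a point are proportional to the elasticities.
Buyer share = εs/(εs + |εd|) = 3.4/(3.4 + 1.4) = 17/24; seller share = |εd|/(εs + |εd|) = 7/24.

Consumer share = 17/24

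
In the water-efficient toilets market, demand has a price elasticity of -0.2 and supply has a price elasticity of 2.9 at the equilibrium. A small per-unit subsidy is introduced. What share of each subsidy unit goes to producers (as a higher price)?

For a small subsidy around the equilibrium, the benefit split depends on the relative slopes, which at a point are proportional to the elasticities.
Buyer share = εs/(εs + |εd|) = 2.9/(2.9 + 0.2) = 29/31; seller share = |εd|/(εs + |εd|) = 2/31.
So producers capture 2/31 of the subsidy.

Producer share = 2/31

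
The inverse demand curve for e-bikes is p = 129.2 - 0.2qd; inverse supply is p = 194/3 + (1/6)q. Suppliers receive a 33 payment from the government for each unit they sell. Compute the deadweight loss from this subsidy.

Pre-subsidy: 129.2 - 0.2q = 194/3 + (1/6)q gives q* = 176 and p* = 94.
With the subsidy, sellers receive ps = pb + 33 for each unit, where pb is the price buyers pay.
On the curves, pb = 129.2 - 0.2q and ps = 194/3 + (1/6)q; the wedge ps − pb = 33 gives 194/3 + (1/6)q − (129.2 - 0.2q) = 33, so q' = 266.
Then pb = 129.2 − 0.2·266 = 76 and ps = 194/3 + (1/6)·266 = 109.
The subsidy expands output by 266 − 176 = 90 past the efficient level; on those units the gap between marginal cost and willingness to pay runs from 0 up to 33.
DWL = ½ × 33 × 90 = 1485.

Deadweight loss = 1485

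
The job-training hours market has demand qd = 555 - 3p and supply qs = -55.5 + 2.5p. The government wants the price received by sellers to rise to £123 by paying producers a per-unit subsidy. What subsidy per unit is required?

Required subsidy s = £22 per unit

At a seller price of 123, quantity supplied is -55.5 + 2.5·123 = 252.
Buyers absorb 252 only when they pay pb with 555 − 3·pb = 252, i.e. pb = 101.
s = ps − pb = 123 − 101 = 22.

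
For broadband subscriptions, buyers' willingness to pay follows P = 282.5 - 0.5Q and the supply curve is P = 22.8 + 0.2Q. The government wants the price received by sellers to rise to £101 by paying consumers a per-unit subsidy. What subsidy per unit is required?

Required subsidy s = £14 per unit

At a seller price of 101, quantity supplied is -114 + 5·101 = 391.
Buyers absorb 391 only when they pay Pb = 282.5 − 0.5·391 = 87.
s = Ps − Pb = 101 − 87 = 14.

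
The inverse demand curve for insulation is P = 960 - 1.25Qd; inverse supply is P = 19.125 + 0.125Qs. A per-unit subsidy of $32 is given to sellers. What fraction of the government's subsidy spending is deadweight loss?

Pre-subsidy: 960 - 1.25Q = 19.125 + 0.125Q gives Q* = 7527/11 and P* = 4605/44.
With the subsidy, sellers receive Ps = Pb + 32 for each unit, where Pb is the price buyers pay.
On the curves, Pb = 960 - 1.25Q and Ps = 19.125 + 0.125Q; the wedge Ps − Pb = 32 gives 19.125 + 0.125Q − (960 - 1.25Q) = 32, so Q' = 7783/11.
Then Pb = 960 − 1.25·(7783/11) = 3325/44 and Ps = 19.125 + 0.125·(7783/11) = 4733/44.
ΔCS = ½(7527/11 + 7783/11)(4605/44 − 3325/44) = 2449600/121; ΔPS = ½(7527/11 + 7783/11)(4733/44 − 4605/44) = 244960/121.
Government spending = 32 × 7783/11 = 249056/11.
DWL = ½ × 32 × (7783/11 − 7527/11) = 4096/11; fraction = (4096/11) / (249056/11) = 128/7783.

DWL / government spending = 128/7783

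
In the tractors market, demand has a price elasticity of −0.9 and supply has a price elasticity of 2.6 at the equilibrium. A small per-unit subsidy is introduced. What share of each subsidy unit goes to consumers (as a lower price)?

For a small subsidy around the equilibrium, the benefit split depends on the relative slopes, which at a point are proportional to the elasticities.
Buyer share = εs/(εs + |εd|) = 2.6/(2.6 + 0.9) = 26/35; seller share = |εd|/(εs + |εd|) = 9/35.

Consumer share = 26/35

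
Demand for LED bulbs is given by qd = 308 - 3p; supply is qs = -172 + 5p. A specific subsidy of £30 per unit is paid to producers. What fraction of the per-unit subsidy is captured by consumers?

Pre-subsidy: 308 - 3p = -172 + 5p gives p* = 60, q* = 128.
With the subsidy, sellers receive ps = pb + 30 for each unit, where pb is the price buyers pay.
Supply in terms of pb becomes qs = -172 + 5(pb + 30) = -22 + 5pb. Setting this equal to demand: 308 - 3pb = -22 + 5pb, so pb = 41.25.
Sellers receive ps = 41.25 + 30 = 71.25; q' = 308 − 3·41.25 = 184.25.
Buyers' price falls by p* − pb = 60 − 41.25 = 18.75; sellers' price rises by ps − p* = 71.25 − 60 = 11.25.
So consumers capture 18.75/30 = 0.625 of each unit of subsidy.

Consumer share = 0.625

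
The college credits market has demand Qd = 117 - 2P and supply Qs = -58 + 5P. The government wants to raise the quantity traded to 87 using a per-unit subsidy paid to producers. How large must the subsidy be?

Required subsidy s = 14 per unit

At Q = 87, invert demand for the buyer price: Pb = (117 − 87)/2 = 15; invert supply for the seller price: Ps = (87 − (-58))/5 = 29.
The subsidy must fill the gap: s = Ps − Pb = 29 − 15 = 14.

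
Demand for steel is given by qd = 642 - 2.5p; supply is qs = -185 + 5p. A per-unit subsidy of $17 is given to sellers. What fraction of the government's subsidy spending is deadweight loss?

DWL / government spending = 85/2368

Pre-subsidy: 642 - 2.5p = -185 + 5p gives p* = 1654/15, q* = 1099/3.
With the subsidy, sellers receive ps = pb + 17 for each unit, where pb is the price buyers pay.
Supply in terms of pb becomes qs = -185 + 5(pb + 17) = -100 + 5pb. Setting this equal to demand: 642 - 2.5pb = -100 + 5pb, so pb = 1484/15.
Sellers receive ps = 1484/15 + 17 = 1739/15; q' = 642 − 2.5·(1484/15) = 1184/3.
ΔCS = ½(1099/3 + 1184/3)(1654/15 − 1484/15) = 12937/3; ΔPS = ½(1099/3 + 1184/3)(1739/15 − 1654/15) = 12937/6.
Government spending = 17 × 1184/3 = 20128/3.
DWL = ½ × 17 × (1184/3 − 1099/3) = 1445/6; fraction = (1445/6) / (20128/3) = 85/2368.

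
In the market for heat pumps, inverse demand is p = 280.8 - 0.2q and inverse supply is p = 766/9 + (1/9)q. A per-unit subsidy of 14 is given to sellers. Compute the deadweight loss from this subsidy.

Deadweight loss = 315

Pre-subsidy: 280.8 - 0.2q = 766/9 + (1/9)q gives q* = 629 and p* = 155.
With the subsidy, sellers receive ps = pb + 14 for each unit, where pb is the price buyers pay.
On the curves, pb = 280.8 - 0.2q and ps = 766/9 + (1/9)q; the wedge ps − pb = 14 gives 766/9 + (1/9)q − (280.8 - 0.2q) = 14, so q' = 674.
Then pb = 280.8 − 0.2·674 = 146 and ps = 766/9 + (1/9)·674 = 160.
The subsidy expands output by 674 − 629 = 45 past the efficient level; on those units the gap between marginal cost and willingness to pay runs from 0 up to 14.
DWL = ½ × 14 × 45 = 315.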